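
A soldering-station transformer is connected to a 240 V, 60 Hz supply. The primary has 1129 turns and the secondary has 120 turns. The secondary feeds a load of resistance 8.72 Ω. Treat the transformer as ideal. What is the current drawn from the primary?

I_p ≈ 0.311 A

V_s = V_p × N_s/N_p = 240 × 120/1129 = 25.509 V.
I_s = V_s/R = 25.509/8.72 = 2.9254 A.
For an ideal transformer I_p N_p = I_s N_s, so I_p = 2.9254 × 120/1129 = 0.311 A.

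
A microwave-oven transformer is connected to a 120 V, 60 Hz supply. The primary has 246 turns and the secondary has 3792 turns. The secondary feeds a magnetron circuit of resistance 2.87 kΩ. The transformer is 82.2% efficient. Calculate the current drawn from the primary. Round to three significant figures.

V_s = 120 × 3792/246 = 1849.8 V.
I_s = V_s/R = 1849.8/2870 = 0.64451 A.
P_out = V_s I_s = 1849.8 × 0.64451 = 1192.2 W.
P_in = P_out/η = 1192.2/0.822 = 1450.4 W.
I_p = P_in/V_p = 1450.4/120 = 12.1 A.

I_p ≈ 12.1 A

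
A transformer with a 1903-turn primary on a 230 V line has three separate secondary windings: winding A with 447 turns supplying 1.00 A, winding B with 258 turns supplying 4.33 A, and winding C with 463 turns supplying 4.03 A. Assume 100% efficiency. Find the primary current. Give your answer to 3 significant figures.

V_A = 230 × 447/1903 = 54.025 V; V_B = 230 × 258/1903 = 31.182 V; V_C = 230 × 463/1903 = 55.959 V.
P_out = V_A I_A + V_B I_B + V_C I_C = 54.025×1.00 + 31.182×4.33 + 55.959×4.03 = 54.025 + 135.02 + 225.51 = 414.56 W.
Ideal ⇒ P_in = P_out, so I_p = P_out/V_p = 414.56/230 = 1.80 A.

I_p ≈ 1.80 A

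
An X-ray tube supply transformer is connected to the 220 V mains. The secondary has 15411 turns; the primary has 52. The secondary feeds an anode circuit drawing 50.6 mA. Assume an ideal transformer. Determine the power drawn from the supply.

P ≈ 3300 W

I_p = I_s × N_s/N_p = 0.0506 × 15411/52 = 14.996 A.
P = V_p I_p = 220 × 14.996 = 3300 W.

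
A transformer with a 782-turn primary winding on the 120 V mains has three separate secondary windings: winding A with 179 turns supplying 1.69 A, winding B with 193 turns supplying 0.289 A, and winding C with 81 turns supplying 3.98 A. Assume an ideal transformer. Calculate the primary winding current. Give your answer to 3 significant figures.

I_p ≈ 0.870 A

V_A = 120 × 179/782 = 27.468 V; V_B = 120 × 193/782 = 29.616 V; V_C = 120 × 81/782 = 12.430 V.
P_out = V_A I_A + V_B I_B + V_C I_C = 27.468×1.69 + 29.616×0.289 + 12.430×3.98 = 46.421 + 8.5591 + 49.470 = 104.45 W.
Ideal ⇒ P_in = P_out, so I_p = P_out/V_p = 104.45/120 = 0.870 A.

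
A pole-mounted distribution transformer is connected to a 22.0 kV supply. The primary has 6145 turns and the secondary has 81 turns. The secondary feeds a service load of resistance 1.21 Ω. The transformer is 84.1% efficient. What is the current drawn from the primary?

I_p ≈ 3.76 A

V_s = 22000 × 81/6145 = 289.99 V.
I_s = V_s/R = 289.99/1.21 = 239.66 A.
P_out = V_s I_s = 289.99 × 239.66 = 69500 W.
P_in = P_out/η = 69500/0.841 = 82640 W.
I_p = P_in/V_p = 82640/22000 = 3.76 A.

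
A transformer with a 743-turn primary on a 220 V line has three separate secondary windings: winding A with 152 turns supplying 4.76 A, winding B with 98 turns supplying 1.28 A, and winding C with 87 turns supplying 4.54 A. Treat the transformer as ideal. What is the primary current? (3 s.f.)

V_A = 220 × 152/743 = 45.007 V; V_B = 220 × 98/743 = 29.017 V; V_C = 220 × 87/743 = 25.760 V.
P_out = V_A I_A + V_B I_B + V_C I_C = 45.007×4.76 + 29.017×1.28 + 25.760×4.54 = 214.23 + 37.142 + 116.95 = 368.33 W.
Ideal ⇒ P_in = P_out, so I_p = P_out/V_p = 368.33/220 = 1.67 A.

I_p ≈ 1.67 A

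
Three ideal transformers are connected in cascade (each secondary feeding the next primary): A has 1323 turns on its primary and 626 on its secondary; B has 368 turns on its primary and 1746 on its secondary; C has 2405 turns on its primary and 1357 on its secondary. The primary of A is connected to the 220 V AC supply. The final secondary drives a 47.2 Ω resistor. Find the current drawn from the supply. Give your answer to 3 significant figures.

Secondary of A: V = 220.00 × 626/1323 = 104.10 V.
Secondary of B: V = 104.10 × 1746/368 = 493.89 V.
Secondary of C: V = 493.89 × 1357/2405 = 278.68 V.
I_load = 278.68/47.2 = 5.9041 A, so P_out = 278.68 × 5.9041 = 1645.3 W.
All ideal ⇒ P_in = P_out, so I_supply = 1645.3/220 = 7.48 A.

I_supply ≈ 7.48 A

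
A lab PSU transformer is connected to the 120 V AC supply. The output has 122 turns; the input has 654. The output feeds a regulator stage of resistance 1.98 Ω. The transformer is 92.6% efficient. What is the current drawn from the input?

V_out = 120 × 122/654 = 22.385 V.
I_out = V_out/R = 22.385/1.98 = 11.306 A.
P_out = V_out I_out = 22.385 × 11.306 = 253.08 W.
P_in = P_out/η = 253.08/0.926 = 273.31 W.
I_in = P_in/V_in = 273.31/120 = 2.28 A.

I_in ≈ 2.28 A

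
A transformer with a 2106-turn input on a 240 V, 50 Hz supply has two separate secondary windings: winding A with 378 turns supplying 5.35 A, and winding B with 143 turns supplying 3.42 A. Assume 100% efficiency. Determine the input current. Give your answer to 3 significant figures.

I_in ≈ 1.19 A

V_A = 240 × 378/2106 = 43.077 V; V_B = 240 × 143/2106 = 16.296 V.
P_out = V_A I_A + V_B I_B = 43.077×5.35 + 16.296×3.42 = 230.46 + 55.733 = 286.19 W.
Ideal ⇒ P_in = P_out, so I_in = P_out/V_in = 286.19/240 = 1.19 A.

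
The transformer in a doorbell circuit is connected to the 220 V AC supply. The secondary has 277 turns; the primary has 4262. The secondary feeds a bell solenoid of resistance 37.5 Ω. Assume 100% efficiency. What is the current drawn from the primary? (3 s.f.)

I_p ≈ 0.0248 A

V_s = V_p × N_s/N_p = 220 × 277/4262 = 14.298 V.
I_s = V_s/R = 14.298/37.5 = 0.38129 A.
For an ideal transformer I_p N_p = I_s N_s, so I_p = 0.38129 × 277/4262 = 0.0248 A.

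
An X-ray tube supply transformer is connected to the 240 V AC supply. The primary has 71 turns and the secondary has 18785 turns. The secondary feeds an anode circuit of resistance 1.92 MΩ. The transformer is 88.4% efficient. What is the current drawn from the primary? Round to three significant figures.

V_s = 240 × 18785/71 = 63499 V.
I_s = V_s/R = 63499/(1.92×10^6) = 0.033072 A.
P_out = V_s I_s = 63499 × 0.033072 = 2100.0 W.
P_in = P_out/η = 2100.0/0.884 = 2375.6 W.
I_p = P_in/V_p = 2375.6/240 = 9.90 A.

I_p ≈ 9.90 A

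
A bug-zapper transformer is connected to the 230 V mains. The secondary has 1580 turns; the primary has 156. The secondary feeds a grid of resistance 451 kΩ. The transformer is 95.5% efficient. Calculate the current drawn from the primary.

I_p ≈ 0.0548 A

V_s = 230 × 1580/156 = 2329.5 V.
I_s = V_s/R = 2329.5/451000 = 0.0051652 A.
P_out = V_s I_s = 2329.5 × 0.0051652 = 12.032 W.
P_in = P_out/η = 12.032/0.955 = 12.599 W.
I_p = P_in/V_p = 12.599/230 = 0.0548 A.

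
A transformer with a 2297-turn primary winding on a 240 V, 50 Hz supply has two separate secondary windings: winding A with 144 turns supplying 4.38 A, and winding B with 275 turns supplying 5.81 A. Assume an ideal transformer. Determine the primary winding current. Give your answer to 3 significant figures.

V_A = 240 × 144/2297 = 15.046 V; V_B = 240 × 275/2297 = 28.733 V.
P_out = V_A I_A + V_B I_B = 15.046×4.38 + 28.733×5.81 = 65.900 + 166.94 = 232.84 W.
Ideal ⇒ P_in = P_out, so I_p = P_out/V_p = 232.84/240 = 0.970 A.

I_p ≈ 0.970 A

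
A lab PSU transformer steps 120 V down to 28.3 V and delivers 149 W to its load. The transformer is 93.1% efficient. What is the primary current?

I_p ≈ 1.33 A

P_in = P_out/η = 149/0.931 = 160.04 W.
I_p = P_in/V_p = 160.04/120 = 1.33 A.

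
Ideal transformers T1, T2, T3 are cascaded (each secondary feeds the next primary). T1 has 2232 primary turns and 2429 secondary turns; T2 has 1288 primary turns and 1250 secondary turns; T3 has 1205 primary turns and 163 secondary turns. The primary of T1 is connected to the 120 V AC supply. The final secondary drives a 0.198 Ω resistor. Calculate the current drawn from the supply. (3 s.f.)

I_supply ≈ 12.4 A

Secondary of T1: V = 120.00 × 2429/2232 = 130.59 V.
Secondary of T2: V = 130.59 × 1250/1288 = 126.74 V.
Secondary of T3: V = 126.74 × 163/1205 = 17.144 V.
I_load = 17.144/0.198 = 86.585 A, so P_out = 17.144 × 86.585 = 1484.4 W.
All ideal ⇒ P_in = P_out, so I_supply = 1484.4/120 = 12.4 A.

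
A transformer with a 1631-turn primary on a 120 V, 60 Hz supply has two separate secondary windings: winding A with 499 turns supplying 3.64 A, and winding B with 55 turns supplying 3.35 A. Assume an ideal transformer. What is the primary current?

I_p ≈ 1.23 A

V_A = 120 × 499/1631 = 36.714 V; V_B = 120 × 55/1631 = 4.0466 V.
P_out = V_A I_A + V_B I_B = 36.714×3.64 + 4.0466×3.35 = 133.64 + 13.556 = 147.19 W.
Ideal ⇒ P_in = P_out, so I_p = P_out/V_p = 147.19/120 = 1.23 A.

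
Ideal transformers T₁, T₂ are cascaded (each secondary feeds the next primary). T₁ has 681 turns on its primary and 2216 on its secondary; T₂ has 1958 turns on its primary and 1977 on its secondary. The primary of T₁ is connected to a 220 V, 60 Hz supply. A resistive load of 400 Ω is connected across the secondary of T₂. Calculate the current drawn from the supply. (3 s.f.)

I_supply ≈ 5.94 A

Secondary of T₁: V = 220.00 × 2216/681 = 715.89 V.
Secondary of T₂: V = 715.89 × 1977/1958 = 722.84 V.
I_load = 722.84/400 = 1.8071 A, so P_out = 722.84 × 1.8071 = 1306.2 W.
All ideal ⇒ P_in = P_out, so I_supply = 1306.2/220 = 5.94 A.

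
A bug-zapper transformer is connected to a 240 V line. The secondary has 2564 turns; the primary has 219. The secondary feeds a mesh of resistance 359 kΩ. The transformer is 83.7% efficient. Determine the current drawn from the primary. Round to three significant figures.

I_p ≈ 0.109 A

V_s = 240 × 2564/219 = 2809.9 V.
I_s = V_s/R = 2809.9/359000 = 0.0078269 A.
P_out = V_s I_s = 2809.9 × 0.0078269 = 21.993 W.
P_in = P_out/η = 21.993/0.837 = 26.275 W.
I_p = P_in/V_p = 26.275/240 = 0.109 A.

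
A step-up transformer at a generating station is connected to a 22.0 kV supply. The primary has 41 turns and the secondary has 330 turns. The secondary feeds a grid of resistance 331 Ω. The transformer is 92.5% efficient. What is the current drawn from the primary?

V_s = 22000 × 330/41 = 177070 V.
I_s = V_s/R = 177070/331 = 534.96 A.
P_out = V_s I_s = 177070 × 534.96 = 9.4728×10^7 W.
P_in = P_out/η = 9.4728×10^7/0.925 = 1.0241×10^8 W.
I_p = P_in/V_p = 1.0241×10^8/22000 = 4650 A.

I_p ≈ 4650 A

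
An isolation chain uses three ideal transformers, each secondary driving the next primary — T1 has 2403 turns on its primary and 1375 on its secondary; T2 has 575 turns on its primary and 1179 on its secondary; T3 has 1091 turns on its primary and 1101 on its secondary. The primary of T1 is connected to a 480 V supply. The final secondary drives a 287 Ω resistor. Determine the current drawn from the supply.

I_supply ≈ 2.34 A

After T1: V = 480.00 × 1375/2403 = 274.66 V.
After T2: V = 274.66 × 1179/575 = 563.17 V.
After T3: V = 563.17 × 1101/1091 = 568.33 V.
I_load = 568.33/287 = 1.9802 A, so P_out = 568.33 × 1.9802 = 1125.4 W.
All ideal ⇒ P_in = P_out, so I_supply = 1125.4/480 = 2.34 A.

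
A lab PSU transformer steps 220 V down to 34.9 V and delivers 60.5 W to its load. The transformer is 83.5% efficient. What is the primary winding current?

P_in = P_out/η = 60.5/0.835 = 72.455 W.
I_p = P_in/V_p = 72.455/220 = 0.329 A.

I_p ≈ 0.329 A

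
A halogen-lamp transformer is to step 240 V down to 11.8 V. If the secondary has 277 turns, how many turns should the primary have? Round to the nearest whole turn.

N_p/N_s = V_p/V_s, so N_p = 277 × 240/11.8 = 5633.9 ≈ 5634 turns.

N_p = 5634 turns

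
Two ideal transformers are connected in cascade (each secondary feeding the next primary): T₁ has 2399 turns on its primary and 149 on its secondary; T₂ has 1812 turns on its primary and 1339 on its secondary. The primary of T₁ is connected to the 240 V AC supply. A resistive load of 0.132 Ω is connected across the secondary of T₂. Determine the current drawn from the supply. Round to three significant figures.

I_supply ≈ 3.83 A

Secondary of T₁: V = 240.00 × 149/2399 = 14.906 V.
Secondary of T₂: V = 14.906 × 1339/1812 = 11.015 V.
I_load = 11.015/0.132 = 83.448 A, so P_out = 11.015 × 83.448 = 919.19 W.
All ideal ⇒ P_in = P_out, so I_supply = 919.19/240 = 3.83 A.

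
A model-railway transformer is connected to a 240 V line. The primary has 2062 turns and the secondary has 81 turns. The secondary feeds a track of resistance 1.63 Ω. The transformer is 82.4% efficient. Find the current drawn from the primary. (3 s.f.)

V_s = 240 × 81/2062 = 9.4277 V.
I_s = V_s/R = 9.4277/1.63 = 5.7839 A.
P_out = V_s I_s = 9.4277 × 5.7839 = 54.529 W.
P_in = P_out/η = 54.529/0.824 = 66.176 W.
I_p = P_in/V_p = 66.176/240 = 0.276 A.

I_p ≈ 0.276 A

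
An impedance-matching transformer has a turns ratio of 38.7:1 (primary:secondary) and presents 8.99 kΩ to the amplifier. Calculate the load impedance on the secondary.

Z_s ≈ 6.00 Ω

Z_s = Z_p/(N_p/N_s)² = 8990/38.7² = 6.00 Ω.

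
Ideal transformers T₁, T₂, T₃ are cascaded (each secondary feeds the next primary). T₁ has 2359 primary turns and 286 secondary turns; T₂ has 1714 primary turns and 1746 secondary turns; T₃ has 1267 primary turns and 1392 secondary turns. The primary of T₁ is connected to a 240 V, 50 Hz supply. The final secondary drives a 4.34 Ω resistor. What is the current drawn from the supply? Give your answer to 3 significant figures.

Secondary of T₁: V = 240.00 × 286/2359 = 29.097 V.
Secondary of T₂: V = 29.097 × 1746/1714 = 29.640 V.
Secondary of T₃: V = 29.640 × 1392/1267 = 32.565 V.
I_load = 32.565/4.34 = 7.5034 A, so P_out = 32.565 × 7.5034 = 244.34 W.
All ideal ⇒ P_in = P_out, so I_supply = 244.34/240 = 1.02 A.

I_supply ≈ 1.02 A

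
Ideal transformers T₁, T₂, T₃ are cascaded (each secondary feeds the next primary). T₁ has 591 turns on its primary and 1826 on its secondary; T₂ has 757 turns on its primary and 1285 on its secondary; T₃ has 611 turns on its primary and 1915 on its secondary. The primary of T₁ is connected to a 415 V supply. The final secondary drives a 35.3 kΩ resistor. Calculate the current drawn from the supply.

I_supply ≈ 3.18 A

After T₁: V = 415.00 × 1826/591 = 1282.2 V.
After T₂: V = 1282.2 × 1285/757 = 2176.5 V.
After T₃: V = 2176.5 × 1915/611 = 6821.8 V.
I_load = 6821.8/35300 = 0.19325 A, so P_out = 6821.8 × 0.19325 = 1318.3 W.
All ideal ⇒ P_in = P_out, so I_supply = 1318.3/415 = 3.18 A.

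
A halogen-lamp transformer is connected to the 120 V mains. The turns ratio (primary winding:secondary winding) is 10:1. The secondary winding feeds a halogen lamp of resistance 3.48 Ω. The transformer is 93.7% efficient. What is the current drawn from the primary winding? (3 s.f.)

I_p ≈ 0.368 A

V_s = 120 × 1/10 = 12.000 V.
I_s = V_s/R = 12.000/3.48 = 3.4483 A.
P_out = V_s I_s = 12.000 × 3.4483 = 41.379 W.
P_in = P_out/η = 41.379/0.937 = 44.161 W.
I_p = P_in/V_p = 44.161/120 = 0.368 A.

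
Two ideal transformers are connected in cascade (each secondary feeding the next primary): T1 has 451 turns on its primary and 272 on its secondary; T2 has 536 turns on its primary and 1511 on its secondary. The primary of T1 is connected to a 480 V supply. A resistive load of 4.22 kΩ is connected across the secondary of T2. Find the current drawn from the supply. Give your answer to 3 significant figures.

I_supply ≈ 0.329 A

Secondary of T1: V = 480.00 × 272/451 = 289.49 V.
Secondary of T2: V = 289.49 × 1511/536 = 816.08 V.
I_load = 816.08/4220 = 0.19338 A, so P_out = 816.08 × 0.19338 = 157.82 W.
All ideal ⇒ P_in = P_out, so I_supply = 157.82/480 = 0.329 A.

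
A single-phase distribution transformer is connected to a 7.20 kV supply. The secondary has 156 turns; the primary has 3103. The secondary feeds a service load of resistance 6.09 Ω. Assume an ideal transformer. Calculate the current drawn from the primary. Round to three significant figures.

I_p ≈ 2.99 A

V_s = V_p × N_s/N_p = 7200 × 156/3103 = 361.97 V.
I_s = V_s/R = 361.97/6.09 = 59.437 A.
For an ideal transformer I_p N_p = I_s N_s, so I_p = 59.437 × 156/3103 = 2.99 A.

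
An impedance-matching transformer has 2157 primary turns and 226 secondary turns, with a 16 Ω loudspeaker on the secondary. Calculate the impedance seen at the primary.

Z_p ≈ 1460 Ω

Z_p = (N_p/N_s)² × Z_s = (2157/226)² × 16 = 1460 Ω.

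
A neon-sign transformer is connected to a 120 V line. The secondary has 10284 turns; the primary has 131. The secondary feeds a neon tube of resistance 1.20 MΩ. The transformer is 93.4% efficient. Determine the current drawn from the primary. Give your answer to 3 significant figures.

I_p ≈ 0.660 A

V_s = 120 × 10284/131 = 9420.5 V.
I_s = V_s/R = 9420.5/(1.20×10^6) = 0.0078504 A.
P_out = V_s I_s = 9420.5 × 0.0078504 = 73.954 W.
P_in = P_out/η = 73.954/0.934 = 79.180 W.
I_p = P_in/V_p = 79.180/120 = 0.660 A.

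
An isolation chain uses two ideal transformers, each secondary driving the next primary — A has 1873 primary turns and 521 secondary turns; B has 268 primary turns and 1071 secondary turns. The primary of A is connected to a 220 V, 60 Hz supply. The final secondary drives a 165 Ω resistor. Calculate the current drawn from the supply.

I_supply ≈ 1.65 A

Secondary of A: V = 220.00 × 521/1873 = 61.196 V.
Secondary of B: V = 61.196 × 1071/268 = 244.56 V.
I_load = 244.56/165 = 1.4822 A, so P_out = 244.56 × 1.4822 = 362.47 W.
All ideal ⇒ P_in = P_out, so I_supply = 362.47/220 = 1.65 A.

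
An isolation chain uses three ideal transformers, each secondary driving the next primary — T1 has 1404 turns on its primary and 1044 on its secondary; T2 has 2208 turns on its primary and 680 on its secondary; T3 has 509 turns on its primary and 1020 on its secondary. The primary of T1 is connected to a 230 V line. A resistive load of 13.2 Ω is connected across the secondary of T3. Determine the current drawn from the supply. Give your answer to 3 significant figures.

After T1: V = 230.00 × 1044/1404 = 171.03 V.
After T2: V = 171.03 × 680/2208 = 52.671 V.
After T3: V = 52.671 × 1020/509 = 105.55 V.
I_load = 105.55/13.2 = 7.9961 A, so P_out = 105.55 × 7.9961 = 843.98 W.
All ideal ⇒ P_in = P_out, so I_supply = 843.98/230 = 3.67 A.

I_supply ≈ 3.67 A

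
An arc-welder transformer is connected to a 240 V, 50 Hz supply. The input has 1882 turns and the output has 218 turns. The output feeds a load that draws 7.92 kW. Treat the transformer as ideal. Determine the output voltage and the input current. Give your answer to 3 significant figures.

V_out = V_in × N_out/N_in = 240 × 218/1882 = 27.800 V.
I_out = P/V_out = 7920/27.800 = 284.89 A.
I_in = I_out × N_out/N_in = 284.89 × 218/1882 = 33.0 A.

V_out ≈ 27.8 V, I_in ≈ 33.0 A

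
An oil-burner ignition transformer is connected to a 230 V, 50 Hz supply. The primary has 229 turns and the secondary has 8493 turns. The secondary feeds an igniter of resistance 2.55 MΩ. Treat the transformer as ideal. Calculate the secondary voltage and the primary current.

V_s = V_p × N_s/N_p = 230 × 8493/229 = 8530.1 V.
I_s = V_s/R = 8530.1/(2.55×10^6) = 0.0033451 A.
I_p = I_s × N_s/N_p = 0.0033451 × 8493/229 = 0.124 A.

V_s ≈ 8530 V, I_p ≈ 0.124 A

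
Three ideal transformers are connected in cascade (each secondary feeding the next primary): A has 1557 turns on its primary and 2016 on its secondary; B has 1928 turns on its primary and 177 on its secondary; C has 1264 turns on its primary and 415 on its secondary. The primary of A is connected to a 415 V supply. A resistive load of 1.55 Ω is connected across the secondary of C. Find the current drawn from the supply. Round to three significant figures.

I_supply ≈ 0.408 A

After A: V = 415.00 × 2016/1557 = 537.34 V.
After B: V = 537.34 × 177/1928 = 49.331 V.
After C: V = 49.331 × 415/1264 = 16.196 V.
I_load = 16.196/1.55 = 10.449 A, so P_out = 16.196 × 10.449 = 169.24 W.
All ideal ⇒ P_in = P_out, so I_supply = 169.24/415 = 0.408 A.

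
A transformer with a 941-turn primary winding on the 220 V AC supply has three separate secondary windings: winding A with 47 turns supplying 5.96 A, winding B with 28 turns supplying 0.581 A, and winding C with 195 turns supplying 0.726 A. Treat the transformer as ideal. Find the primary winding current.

V_A = 220 × 47/941 = 10.988 V; V_B = 220 × 28/941 = 6.5462 V; V_C = 220 × 195/941 = 45.590 V.
P_out = V_A I_A + V_B I_B + V_C I_C = 10.988×5.96 + 6.5462×0.581 + 45.590×0.726 = 65.490 + 3.8034 + 33.098 = 102.39 W.
Ideal ⇒ P_in = P_out, so I_p = P_out/V_p = 102.39/220 = 0.465 A.

I_p ≈ 0.465 A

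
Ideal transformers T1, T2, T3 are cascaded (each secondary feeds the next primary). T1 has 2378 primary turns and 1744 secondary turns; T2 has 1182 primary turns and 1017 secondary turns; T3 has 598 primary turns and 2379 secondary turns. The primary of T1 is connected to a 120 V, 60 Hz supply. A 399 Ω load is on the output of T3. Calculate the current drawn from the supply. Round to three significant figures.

I_supply ≈ 1.90 A

Secondary of T1: V = 120.00 × 1744/2378 = 88.007 V.
Secondary of T2: V = 88.007 × 1017/1182 = 75.722 V.
Secondary of T3: V = 75.722 × 2379/598 = 301.24 V.
I_load = 301.24/399 = 0.75499 A, so P_out = 301.24 × 0.75499 = 227.43 W.
All ideal ⇒ P_in = P_out, so I_supply = 227.43/120 = 1.90 A.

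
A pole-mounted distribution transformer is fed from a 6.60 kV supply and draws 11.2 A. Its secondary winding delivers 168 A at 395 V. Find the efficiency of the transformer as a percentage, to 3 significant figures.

P_in = 6600 × 11.2 = 73920.0 W.
P_out = 395 × 168 = 66360.0 W.
η = P_out/P_in = 66360.0/73920.0 = 0.898.

η ≈ 89.8%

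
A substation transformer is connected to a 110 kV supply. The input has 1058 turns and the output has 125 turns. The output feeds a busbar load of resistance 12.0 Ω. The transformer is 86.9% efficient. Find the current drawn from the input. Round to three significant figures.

V_out = 110000 × 125/1058 = 12996 V.
I_out = V_out/R = 12996/12.0 = 1083.0 A.
P_out = V_out I_out = 12996 × 1083.0 = 1.4075×10^7 W.
P_in = P_out/η = 1.4075×10^7/0.869 = 1.6197×10^7 W.
I_in = P_in/V_in = 1.6197×10^7/110000 = 147 A.

I_in ≈ 147 A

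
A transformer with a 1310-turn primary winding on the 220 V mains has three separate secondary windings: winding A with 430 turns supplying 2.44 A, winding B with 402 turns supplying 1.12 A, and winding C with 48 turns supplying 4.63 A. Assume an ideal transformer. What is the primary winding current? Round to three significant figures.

V_A = 220 × 430/1310 = 72.214 V; V_B = 220 × 402/1310 = 67.511 V; V_C = 220 × 48/1310 = 8.0611 V.
P_out = V_A I_A + V_B I_B + V_C I_C = 72.214×2.44 + 67.511×1.12 + 8.0611×4.63 = 176.20 + 75.613 + 37.323 = 289.14 W.
Ideal ⇒ P_in = P_out, so I_p = P_out/V_p = 289.14/220 = 1.31 A.

I_p ≈ 1.31 A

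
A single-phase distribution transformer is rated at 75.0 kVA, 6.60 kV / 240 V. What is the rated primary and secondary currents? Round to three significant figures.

I_p ≈ 11.4 A, I_s ≈ 312 A

I_p = S/V_p = 75000/6600 = 11.4 A.
I_s = S/V_s = 75000/240 = 312 A.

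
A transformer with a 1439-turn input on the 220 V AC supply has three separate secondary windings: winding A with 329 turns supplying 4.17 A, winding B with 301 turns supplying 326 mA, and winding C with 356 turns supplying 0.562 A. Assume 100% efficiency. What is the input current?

I_in ≈ 1.16 A

V_A = 220 × 329/1439 = 50.299 V; V_B = 220 × 301/1439 = 46.018 V; V_C = 220 × 356/1439 = 54.427 V.
P_out = V_A I_A + V_B I_B + V_C I_C = 50.299×4.17 + 46.018×0.326 + 54.427×0.562 = 209.75 + 15.002 + 30.588 = 255.34 W.
Ideal ⇒ P_in = P_out, so I_in = P_out/V_in = 255.34/220 = 1.16 A.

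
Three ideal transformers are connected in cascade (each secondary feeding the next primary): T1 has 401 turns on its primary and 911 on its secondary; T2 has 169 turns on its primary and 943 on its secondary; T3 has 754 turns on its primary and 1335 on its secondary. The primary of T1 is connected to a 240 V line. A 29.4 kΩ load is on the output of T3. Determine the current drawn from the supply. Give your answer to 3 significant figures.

I_supply ≈ 4.11 A

After T1: V = 240.00 × 911/401 = 545.24 V.
After T2: V = 545.24 × 943/169 = 3042.4 V.
After T3: V = 3042.4 × 1335/754 = 5386.7 V.
I_load = 5386.7/29400 = 0.18322 A, so P_out = 5386.7 × 0.18322 = 986.95 W.
All ideal ⇒ P_in = P_out, so I_supply = 986.95/240 = 4.11 A.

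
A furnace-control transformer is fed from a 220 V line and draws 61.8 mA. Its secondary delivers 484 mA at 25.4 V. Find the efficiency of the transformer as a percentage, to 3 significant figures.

η ≈ 90.4%

P_in = 220 × 0.0618 = 13.5960 W.
P_out = 25.4 × 0.484 = 12.2936 W.
η = P_out/P_in = 12.2936/13.5960 = 0.904.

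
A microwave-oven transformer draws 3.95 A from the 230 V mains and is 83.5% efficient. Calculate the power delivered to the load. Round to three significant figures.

P_out ≈ 759 W

P_in = V_p I_p = 230 × 3.95 = 908.50 W.
P_out = η P_in = 0.835 × 908.50 = 759 W.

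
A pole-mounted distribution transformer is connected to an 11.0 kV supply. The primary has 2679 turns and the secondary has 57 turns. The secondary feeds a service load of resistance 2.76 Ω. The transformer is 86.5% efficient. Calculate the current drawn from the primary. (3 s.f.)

V_s = 11000 × 57/2679 = 234.04 V.
I_s = V_s/R = 234.04/2.76 = 84.798 A.
P_out = V_s I_s = 234.04 × 84.798 = 19846 W.
P_in = P_out/η = 19846/0.865 = 22944 W.
I_p = P_in/V_p = 22944/11000 = 2.09 A.

I_p ≈ 2.09 A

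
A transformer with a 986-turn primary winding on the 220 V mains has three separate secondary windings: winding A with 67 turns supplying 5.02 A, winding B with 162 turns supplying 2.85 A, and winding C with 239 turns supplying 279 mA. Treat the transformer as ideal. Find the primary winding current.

V_A = 220 × 67/986 = 14.949 V; V_B = 220 × 162/986 = 36.146 V; V_C = 220 × 239/986 = 53.327 V.
P_out = V_A I_A + V_B I_B + V_C I_C = 14.949×5.02 + 36.146×2.85 + 53.327×0.279 = 75.045 + 103.02 + 14.878 = 192.94 W.
Ideal ⇒ P_in = P_out, so I_p = P_out/V_p = 192.94/220 = 0.877 A.

I_p ≈ 0.877 A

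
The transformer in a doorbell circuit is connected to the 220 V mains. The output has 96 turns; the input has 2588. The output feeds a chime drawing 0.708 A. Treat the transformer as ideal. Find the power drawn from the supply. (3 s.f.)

P ≈ 5.78 W

I_in = I_out × N_out/N_in = 0.708 × 96/2588 = 0.026263 A.
P = V_in I_in = 220 × 0.026263 = 5.78 W.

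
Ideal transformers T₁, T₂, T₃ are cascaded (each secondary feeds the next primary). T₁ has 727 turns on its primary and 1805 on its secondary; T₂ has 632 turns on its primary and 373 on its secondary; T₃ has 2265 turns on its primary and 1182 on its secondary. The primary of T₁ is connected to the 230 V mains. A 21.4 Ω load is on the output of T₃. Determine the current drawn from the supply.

After T₁: V = 230.00 × 1805/727 = 571.05 V.
After T₂: V = 571.05 × 373/632 = 337.03 V.
After T₃: V = 337.03 × 1182/2265 = 175.88 V.
I_load = 175.88/21.4 = 8.2186 A, so P_out = 175.88 × 8.2186 = 1445.5 W.
All ideal ⇒ P_in = P_out, so I_supply = 1445.5/230 = 6.28 A.

I_supply ≈ 6.28 A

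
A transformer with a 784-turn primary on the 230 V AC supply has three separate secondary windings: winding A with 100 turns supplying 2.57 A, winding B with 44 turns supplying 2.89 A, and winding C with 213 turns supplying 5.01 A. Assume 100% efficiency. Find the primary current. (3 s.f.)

V_A = 230 × 100/784 = 29.337 V; V_B = 230 × 44/784 = 12.908 V; V_C = 230 × 213/784 = 62.487 V.
P_out = V_A I_A + V_B I_B + V_C I_C = 29.337×2.57 + 12.908×2.89 + 62.487×5.01 = 75.395 + 37.305 + 313.06 = 425.76 W.
Ideal ⇒ P_in = P_out, so I_p = P_out/V_p = 425.76/230 = 1.85 A.

I_p ≈ 1.85 A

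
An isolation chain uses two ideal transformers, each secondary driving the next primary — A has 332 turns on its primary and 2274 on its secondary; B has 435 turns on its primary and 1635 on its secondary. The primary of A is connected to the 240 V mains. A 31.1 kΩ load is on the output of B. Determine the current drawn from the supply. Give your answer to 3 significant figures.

I_supply ≈ 5.11 A

After A: V = 240.00 × 2274/332 = 1643.9 V.
After B: V = 1643.9 × 1635/435 = 6178.6 V.
I_load = 6178.6/31100 = 0.19867 A, so P_out = 6178.6 × 0.19867 = 1227.5 W.
All ideal ⇒ P_in = P_out, so I_supply = 1227.5/240 = 5.11 A.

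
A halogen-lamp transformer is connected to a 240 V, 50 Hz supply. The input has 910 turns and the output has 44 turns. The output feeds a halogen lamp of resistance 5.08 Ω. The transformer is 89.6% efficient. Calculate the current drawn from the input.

I_in ≈ 0.123 A

V_out = 240 × 44/910 = 11.604 V.
I_out = V_out/R = 11.604/5.08 = 2.2843 A.
P_out = V_out I_out = 11.604 × 2.2843 = 26.508 W.
P_in = P_out/η = 26.508/0.896 = 29.585 W.
I_in = P_in/V_in = 29.585/240 = 0.123 A.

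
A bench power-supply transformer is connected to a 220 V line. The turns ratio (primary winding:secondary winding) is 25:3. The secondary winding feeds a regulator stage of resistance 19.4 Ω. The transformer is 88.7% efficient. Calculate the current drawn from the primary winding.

I_p ≈ 0.184 A

V_s = 220 × 3/25 = 26.400 V.
I_s = V_s/R = 26.400/19.4 = 1.3608 A.
P_out = V_s I_s = 26.400 × 1.3608 = 35.926 W.
P_in = P_out/η = 35.926/0.887 = 40.503 W.
I_p = P_in/V_p = 40.503/220 = 0.184 A.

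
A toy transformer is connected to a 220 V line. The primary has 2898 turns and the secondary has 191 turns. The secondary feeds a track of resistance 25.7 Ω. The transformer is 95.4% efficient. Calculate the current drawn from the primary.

I_p ≈ 0.0390 A

V_s = 220 × 191/2898 = 14.500 V.
I_s = V_s/R = 14.500/25.7 = 0.56419 A.
P_out = V_s I_s = 14.500 × 0.56419 = 8.1805 W.
P_in = P_out/η = 8.1805/0.954 = 8.5750 W.
I_p = P_in/V_p = 8.5750/220 = 0.0390 A.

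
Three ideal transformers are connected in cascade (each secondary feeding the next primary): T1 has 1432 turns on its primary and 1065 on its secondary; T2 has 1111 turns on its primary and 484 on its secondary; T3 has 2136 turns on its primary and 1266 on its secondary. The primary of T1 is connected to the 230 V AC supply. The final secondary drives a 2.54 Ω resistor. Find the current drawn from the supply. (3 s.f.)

I_supply ≈ 3.34 A

Secondary of T1: V = 230.00 × 1065/1432 = 171.05 V.
Secondary of T2: V = 171.05 × 484/1111 = 74.519 V.
Secondary of T3: V = 74.519 × 1266/2136 = 44.167 V.
I_load = 44.167/2.54 = 17.389 A, so P_out = 44.167 × 17.389 = 768.00 W.
All ideal ⇒ P_in = P_out, so I_supply = 768.00/230 = 3.34 A.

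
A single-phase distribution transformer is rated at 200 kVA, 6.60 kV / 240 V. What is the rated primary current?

I_p = S/V_p = 200000/6600 = 30.3 A.

I_p ≈ 30.3 A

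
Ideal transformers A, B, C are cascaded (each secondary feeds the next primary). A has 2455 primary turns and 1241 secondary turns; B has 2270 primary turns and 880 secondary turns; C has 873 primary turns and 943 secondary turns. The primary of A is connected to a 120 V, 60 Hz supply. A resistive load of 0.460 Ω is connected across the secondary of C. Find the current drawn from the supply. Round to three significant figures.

I_supply ≈ 11.7 A

After A: V = 120.00 × 1241/2455 = 60.660 V.
After B: V = 60.660 × 880/2270 = 23.516 V.
After C: V = 23.516 × 943/873 = 25.401 V.
I_load = 25.401/0.460 = 55.220 A, so P_out = 25.401 × 55.220 = 1402.7 W.
All ideal ⇒ P_in = P_out, so I_supply = 1402.7/120 = 11.7 A.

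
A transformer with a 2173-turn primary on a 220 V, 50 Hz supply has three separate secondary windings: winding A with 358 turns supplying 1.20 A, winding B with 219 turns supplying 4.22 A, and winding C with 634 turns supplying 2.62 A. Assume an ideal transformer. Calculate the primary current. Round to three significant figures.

V_A = 220 × 358/2173 = 36.245 V; V_B = 220 × 219/2173 = 22.172 V; V_C = 220 × 634/2173 = 64.188 V.
P_out = V_A I_A + V_B I_B + V_C I_C = 36.245×1.20 + 22.172×4.22 + 64.188×2.62 = 43.494 + 93.566 + 168.17 = 305.23 W.
Ideal ⇒ P_in = P_out, so I_p = P_out/V_p = 305.23/220 = 1.39 A.

I_p ≈ 1.39 A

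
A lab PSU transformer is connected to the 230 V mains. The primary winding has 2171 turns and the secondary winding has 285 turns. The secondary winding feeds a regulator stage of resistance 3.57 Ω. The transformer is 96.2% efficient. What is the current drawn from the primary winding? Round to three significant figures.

I_p ≈ 1.15 A

V_s = 230 × 285/2171 = 30.193 V.
I_s = V_s/R = 30.193/3.57 = 8.4576 A.
P_out = V_s I_s = 30.193 × 8.4576 = 255.36 W.
P_in = P_out/η = 255.36/0.962 = 265.45 W.
I_p = P_in/V_p = 265.45/230 = 1.15 A.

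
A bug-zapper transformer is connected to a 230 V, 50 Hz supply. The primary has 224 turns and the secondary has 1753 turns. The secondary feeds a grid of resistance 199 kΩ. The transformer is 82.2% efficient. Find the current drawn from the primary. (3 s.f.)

V_s = 230 × 1753/224 = 1800.0 V.
I_s = V_s/R = 1800.0/199000 = 0.0090450 A.
P_out = V_s I_s = 1800.0 × 0.0090450 = 16.281 W.
P_in = P_out/η = 16.281/0.822 = 19.806 W.
I_p = P_in/V_p = 19.806/230 = 0.0861 A.

I_p ≈ 0.0861 A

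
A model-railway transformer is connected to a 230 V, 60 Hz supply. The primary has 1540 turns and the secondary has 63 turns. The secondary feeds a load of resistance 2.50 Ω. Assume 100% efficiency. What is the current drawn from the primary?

V_s = V_p × N_s/N_p = 230 × 63/1540 = 9.4091 V.
I_s = V_s/R = 9.4091/2.50 = 3.7636 A.
For an ideal transformer I_p N_p = I_s N_s, so I_p = 3.7636 × 63/1540 = 0.154 A.

I_p ≈ 0.154 A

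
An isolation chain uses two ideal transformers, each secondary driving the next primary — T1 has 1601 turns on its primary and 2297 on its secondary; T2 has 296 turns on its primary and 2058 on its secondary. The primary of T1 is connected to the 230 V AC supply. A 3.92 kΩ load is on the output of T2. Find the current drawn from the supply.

I_supply ≈ 5.84 A

Secondary of T1: V = 230.00 × 2297/1601 = 329.99 V.
Secondary of T2: V = 329.99 × 2058/296 = 2294.3 V.
I_load = 2294.3/3920 = 0.58528 A, so P_out = 2294.3 × 0.58528 = 1342.8 W.
All ideal ⇒ P_in = P_out, so I_supply = 1342.8/230 = 5.84 A.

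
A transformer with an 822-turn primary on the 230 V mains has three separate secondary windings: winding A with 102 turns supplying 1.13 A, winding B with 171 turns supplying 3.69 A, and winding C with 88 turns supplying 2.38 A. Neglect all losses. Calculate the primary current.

V_A = 230 × 102/822 = 28.540 V; V_B = 230 × 171/822 = 47.847 V; V_C = 230 × 88/822 = 24.623 V.
P_out = V_A I_A + V_B I_B + V_C I_C = 28.540×1.13 + 47.847×3.69 + 24.623×2.38 = 32.250 + 176.55 + 58.602 = 267.41 W.
Ideal ⇒ P_in = P_out, so I_p = P_out/V_p = 267.41/230 = 1.16 A.

I_p ≈ 1.16 A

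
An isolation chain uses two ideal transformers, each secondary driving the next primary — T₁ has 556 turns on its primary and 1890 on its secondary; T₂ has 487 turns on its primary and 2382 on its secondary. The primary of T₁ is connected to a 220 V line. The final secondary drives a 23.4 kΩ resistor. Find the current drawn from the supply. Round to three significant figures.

I_supply ≈ 2.60 A

Secondary of T₁: V = 220.00 × 1890/556 = 747.84 V.
Secondary of T₂: V = 747.84 × 2382/487 = 3657.8 V.
I_load = 3657.8/23400 = 0.15632 A, so P_out = 3657.8 × 0.15632 = 571.78 W.
All ideal ⇒ P_in = P_out, so I_supply = 571.78/220 = 2.60 A.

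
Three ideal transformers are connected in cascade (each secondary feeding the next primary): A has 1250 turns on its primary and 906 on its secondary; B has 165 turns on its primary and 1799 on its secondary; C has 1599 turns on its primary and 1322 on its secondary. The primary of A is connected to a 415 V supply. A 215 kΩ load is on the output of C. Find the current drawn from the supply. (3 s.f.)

I_supply ≈ 0.0824 A

After A: V = 415.00 × 906/1250 = 300.79 V.
After B: V = 300.79 × 1799/165 = 3279.5 V.
After C: V = 3279.5 × 1322/1599 = 2711.4 V.
I_load = 2711.4/215000 = 0.012611 A, so P_out = 2711.4 × 0.012611 = 34.194 W.
All ideal ⇒ P_in = P_out, so I_supply = 34.194/415 = 0.0824 A.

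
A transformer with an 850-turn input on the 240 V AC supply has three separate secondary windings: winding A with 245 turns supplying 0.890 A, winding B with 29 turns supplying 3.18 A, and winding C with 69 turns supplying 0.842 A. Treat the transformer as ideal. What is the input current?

I_in ≈ 0.433 A

V_A = 240 × 245/850 = 69.176 V; V_B = 240 × 29/850 = 8.1882 V; V_C = 240 × 69/850 = 19.482 V.
P_out = V_A I_A + V_B I_B + V_C I_C = 69.176×0.890 + 8.1882×3.18 + 19.482×0.842 = 61.567 + 26.039 + 16.404 = 104.01 W.
Ideal ⇒ P_in = P_out, so I_in = P_out/V_in = 104.01/240 = 0.433 A.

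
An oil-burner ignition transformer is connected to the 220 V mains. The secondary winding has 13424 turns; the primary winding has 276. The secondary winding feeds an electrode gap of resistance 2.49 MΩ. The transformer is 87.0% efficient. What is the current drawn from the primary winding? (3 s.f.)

I_p ≈ 0.240 A

V_s = 220 × 13424/276 = 10700 V.
I_s = V_s/R = 10700/(2.49×10^6) = 0.0042973 A.
P_out = V_s I_s = 10700 × 0.0042973 = 45.982 W.
P_in = P_out/η = 45.982/0.870 = 52.853 W.
I_p = P_in/V_p = 52.853/220 = 0.240 A.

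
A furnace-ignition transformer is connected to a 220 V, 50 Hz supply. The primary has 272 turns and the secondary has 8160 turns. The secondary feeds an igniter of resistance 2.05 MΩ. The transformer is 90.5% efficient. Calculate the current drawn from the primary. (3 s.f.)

I_p ≈ 0.107 A

V_s = 220 × 8160/272 = 6600.0 V.
I_s = V_s/R = 6600.0/(2.05×10^6) = 0.0032195 A.
P_out = V_s I_s = 6600.0 × 0.0032195 = 21.249 W.
P_in = P_out/η = 21.249/0.905 = 23.479 W.
I_p = P_in/V_p = 23.479/220 = 0.107 A.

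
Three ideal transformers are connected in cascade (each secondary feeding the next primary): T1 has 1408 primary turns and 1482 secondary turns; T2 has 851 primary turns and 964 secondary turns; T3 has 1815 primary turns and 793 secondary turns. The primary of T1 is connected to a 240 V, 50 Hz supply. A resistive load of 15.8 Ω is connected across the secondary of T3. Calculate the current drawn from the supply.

After T1: V = 240.00 × 1482/1408 = 252.61 V.
After T2: V = 252.61 × 964/851 = 286.16 V.
After T3: V = 286.16 × 793/1815 = 125.03 V.
I_load = 125.03/15.8 = 7.9130 A, so P_out = 125.03 × 7.9130 = 989.34 W.
All ideal ⇒ P_in = P_out, so I_supply = 989.34/240 = 4.12 A.

I_supply ≈ 4.12 A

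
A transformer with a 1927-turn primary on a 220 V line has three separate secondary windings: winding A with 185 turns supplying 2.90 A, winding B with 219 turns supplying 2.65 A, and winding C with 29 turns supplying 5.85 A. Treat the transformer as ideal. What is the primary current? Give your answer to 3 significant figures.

I_p ≈ 0.668 A

V_A = 220 × 185/1927 = 21.121 V; V_B = 220 × 219/1927 = 25.003 V; V_C = 220 × 29/1927 = 3.3108 V.
P_out = V_A I_A + V_B I_B + V_C I_C = 21.121×2.90 + 25.003×2.65 + 3.3108×5.85 = 61.251 + 66.257 + 19.368 = 146.88 W.
Ideal ⇒ P_in = P_out, so I_p = P_out/V_p = 146.88/220 = 0.668 A.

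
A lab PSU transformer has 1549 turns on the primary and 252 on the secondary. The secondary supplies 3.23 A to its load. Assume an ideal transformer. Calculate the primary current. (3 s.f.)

I_p ≈ 0.525 A

For an ideal transformer I_p/I_s = N_s/N_p, so I_p = 3.23 × 252/1549 = 0.525 A.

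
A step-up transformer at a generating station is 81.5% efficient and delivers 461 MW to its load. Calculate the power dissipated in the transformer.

P_loss ≈ 1.05×10^8 W

P_in = P_out/η = 4.61×10^8/0.815 = 5.65644×10^8 W.
P_loss = P_in − P_out = 5.65644×10^8 − 4.61×10^8 = 1.05×10^8 W.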